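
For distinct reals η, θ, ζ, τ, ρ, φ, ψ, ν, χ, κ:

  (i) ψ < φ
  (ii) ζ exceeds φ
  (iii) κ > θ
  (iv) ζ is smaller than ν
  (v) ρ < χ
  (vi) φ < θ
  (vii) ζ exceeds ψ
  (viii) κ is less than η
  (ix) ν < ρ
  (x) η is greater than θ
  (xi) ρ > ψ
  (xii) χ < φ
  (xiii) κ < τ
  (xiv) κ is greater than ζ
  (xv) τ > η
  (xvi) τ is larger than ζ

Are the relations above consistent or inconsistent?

Chaining the given relations yields ζ < ν < ρ < χ < φ, so ζ < φ. But one relation states φ < ζ. These cannot both hold.

inconsistent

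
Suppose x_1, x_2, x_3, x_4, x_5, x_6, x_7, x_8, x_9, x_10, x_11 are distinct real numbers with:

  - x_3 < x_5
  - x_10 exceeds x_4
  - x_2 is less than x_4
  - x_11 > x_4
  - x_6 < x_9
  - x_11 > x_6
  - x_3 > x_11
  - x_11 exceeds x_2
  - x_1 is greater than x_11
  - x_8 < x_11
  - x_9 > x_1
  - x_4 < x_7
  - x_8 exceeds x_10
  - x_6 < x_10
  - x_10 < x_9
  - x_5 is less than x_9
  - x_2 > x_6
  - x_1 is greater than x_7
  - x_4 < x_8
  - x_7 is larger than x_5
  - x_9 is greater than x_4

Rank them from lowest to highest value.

The consecutive links are each given: x_6 < x_2; x_2 < x_4; x_4 < x_10; x_10 < x_8; x_8 < x_11; x_11 < x_3; x_3 < x_5; x_5 < x_7; x_7 < x_1; x_1 < x_9.

x_6 < x_2 < x_4 < x_10 < x_8 < x_11 < x_3 < x_5 < x_7 < x_1 < x_9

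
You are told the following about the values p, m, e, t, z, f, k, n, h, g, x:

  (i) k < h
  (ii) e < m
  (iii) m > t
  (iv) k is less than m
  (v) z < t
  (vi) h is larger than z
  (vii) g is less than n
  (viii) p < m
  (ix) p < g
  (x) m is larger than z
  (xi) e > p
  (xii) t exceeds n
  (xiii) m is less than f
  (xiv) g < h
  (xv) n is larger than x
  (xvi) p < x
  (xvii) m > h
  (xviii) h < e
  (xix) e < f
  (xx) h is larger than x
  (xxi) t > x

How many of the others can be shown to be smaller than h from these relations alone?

From h the given relations immediately reach k, x, z, g.
From those, p — 5 in total.
Nothing else is reachable below h; 5 in all.

5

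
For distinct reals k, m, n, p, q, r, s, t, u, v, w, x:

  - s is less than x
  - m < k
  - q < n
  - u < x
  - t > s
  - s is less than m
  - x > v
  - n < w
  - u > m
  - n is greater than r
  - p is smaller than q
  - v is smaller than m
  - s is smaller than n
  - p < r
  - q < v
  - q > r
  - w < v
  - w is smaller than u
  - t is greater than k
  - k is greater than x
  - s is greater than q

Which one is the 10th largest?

The consecutive relations fix a unique order: p < r < q < s < n < w < v < m < u < x < k < t.
The 10th largest is q.

q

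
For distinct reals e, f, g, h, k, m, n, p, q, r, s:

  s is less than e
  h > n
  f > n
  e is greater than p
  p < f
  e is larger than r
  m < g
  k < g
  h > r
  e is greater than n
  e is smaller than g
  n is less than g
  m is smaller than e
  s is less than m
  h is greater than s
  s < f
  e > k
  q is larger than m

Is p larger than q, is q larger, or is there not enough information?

undetermined

Following every chain through p: above p we get f, e, g.
q is not reached, and no chain runs the other way from q to p.
So the given relations leave the order of p and q undetermined.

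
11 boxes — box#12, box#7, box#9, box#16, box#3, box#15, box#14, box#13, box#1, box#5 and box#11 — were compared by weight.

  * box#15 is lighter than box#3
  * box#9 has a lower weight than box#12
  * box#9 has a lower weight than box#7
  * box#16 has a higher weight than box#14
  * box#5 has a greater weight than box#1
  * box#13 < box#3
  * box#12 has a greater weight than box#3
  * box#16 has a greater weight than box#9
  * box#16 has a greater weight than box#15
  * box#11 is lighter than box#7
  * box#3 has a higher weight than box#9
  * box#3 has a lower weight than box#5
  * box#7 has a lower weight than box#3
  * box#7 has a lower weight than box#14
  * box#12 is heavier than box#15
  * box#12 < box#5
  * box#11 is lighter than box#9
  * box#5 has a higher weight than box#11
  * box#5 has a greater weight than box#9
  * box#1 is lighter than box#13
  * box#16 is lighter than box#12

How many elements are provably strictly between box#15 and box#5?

3

Chaining upward from box#15 reaches: box#16, box#3, box#12.
Chaining downward from box#5 reaches: box#1, box#11, box#9, box#7, box#14, box#16, box#13, box#3, box#12.
Strictly between box#15 and box#5 are those in both lists: box#16, box#3, box#12 — 3 elements.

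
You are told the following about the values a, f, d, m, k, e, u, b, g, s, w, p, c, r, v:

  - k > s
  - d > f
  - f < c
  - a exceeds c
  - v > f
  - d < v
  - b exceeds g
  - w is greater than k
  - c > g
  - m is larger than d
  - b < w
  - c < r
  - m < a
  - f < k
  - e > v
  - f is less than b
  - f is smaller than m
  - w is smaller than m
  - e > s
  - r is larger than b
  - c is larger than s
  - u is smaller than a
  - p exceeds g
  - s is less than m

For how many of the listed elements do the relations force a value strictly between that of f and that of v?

Chaining upward from f reaches: k, c, b, d, w, m, r, a, e.
Chaining downward from v reaches: d.
Strictly between f and v are those in both lists: d — 1 element.

1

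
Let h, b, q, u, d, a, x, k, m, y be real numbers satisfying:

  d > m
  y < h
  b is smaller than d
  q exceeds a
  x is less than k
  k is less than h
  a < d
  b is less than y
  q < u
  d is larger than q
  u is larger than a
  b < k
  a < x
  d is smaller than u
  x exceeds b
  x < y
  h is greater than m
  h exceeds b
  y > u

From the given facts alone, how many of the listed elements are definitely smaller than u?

5

From u the given relations immediately reach a, q, d.
From those, b, m — 5 in total.
Nothing else is reachable below u; 5 in all.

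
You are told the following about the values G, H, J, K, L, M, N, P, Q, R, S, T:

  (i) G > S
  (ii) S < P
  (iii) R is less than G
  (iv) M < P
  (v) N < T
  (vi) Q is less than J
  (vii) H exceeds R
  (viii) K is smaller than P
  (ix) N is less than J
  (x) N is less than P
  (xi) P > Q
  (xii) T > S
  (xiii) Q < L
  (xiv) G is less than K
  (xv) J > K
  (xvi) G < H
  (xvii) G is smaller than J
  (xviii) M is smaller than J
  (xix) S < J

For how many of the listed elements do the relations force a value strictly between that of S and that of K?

The relations place S below K. An element lies strictly between them when it is forced above S and also forced below K.
Above S: {G, T, H, J, P}. Below K: {R, G}.
Intersection: {G} — 1.

1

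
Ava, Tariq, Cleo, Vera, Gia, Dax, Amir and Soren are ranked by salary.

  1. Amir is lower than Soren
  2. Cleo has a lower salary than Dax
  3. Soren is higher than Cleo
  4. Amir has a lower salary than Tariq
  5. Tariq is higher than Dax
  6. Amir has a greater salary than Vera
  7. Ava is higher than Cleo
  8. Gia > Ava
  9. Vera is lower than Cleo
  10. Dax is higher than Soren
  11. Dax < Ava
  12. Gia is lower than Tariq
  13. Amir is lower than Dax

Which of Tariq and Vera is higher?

The relevant relations are Vera < Amir; Amir < Dax; Dax < Ava; Ava < Gia; Gia < Tariq.
Chaining these gives Vera < Amir < Dax < Ava < Gia < Tariq.
So Vera < Tariq; Tariq is the higher of the two.

Tariq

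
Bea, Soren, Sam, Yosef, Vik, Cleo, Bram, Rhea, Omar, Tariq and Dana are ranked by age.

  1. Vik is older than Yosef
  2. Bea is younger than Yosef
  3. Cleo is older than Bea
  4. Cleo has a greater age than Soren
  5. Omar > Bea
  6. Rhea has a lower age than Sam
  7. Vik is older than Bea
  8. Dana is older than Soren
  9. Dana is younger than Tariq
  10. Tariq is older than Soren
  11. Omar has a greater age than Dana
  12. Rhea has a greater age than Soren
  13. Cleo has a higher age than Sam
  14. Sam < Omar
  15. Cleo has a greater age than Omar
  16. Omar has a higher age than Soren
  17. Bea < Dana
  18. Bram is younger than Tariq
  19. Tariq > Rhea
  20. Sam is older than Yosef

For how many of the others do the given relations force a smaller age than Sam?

Directly below Sam: Yosef, Rhea.
One step further: Bea, Soren (4 so far).
Nothing else is reachable below Sam; 4 in all.

4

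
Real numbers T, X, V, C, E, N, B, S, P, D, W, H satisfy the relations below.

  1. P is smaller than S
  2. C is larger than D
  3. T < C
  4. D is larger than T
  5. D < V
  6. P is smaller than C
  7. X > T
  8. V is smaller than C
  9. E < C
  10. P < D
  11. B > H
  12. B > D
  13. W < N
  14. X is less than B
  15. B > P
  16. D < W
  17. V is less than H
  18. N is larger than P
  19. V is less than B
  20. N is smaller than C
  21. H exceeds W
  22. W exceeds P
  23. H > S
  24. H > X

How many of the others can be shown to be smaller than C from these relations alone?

7

Directly below C: P, T, E, D, N, V.
One step further: W (7 so far).
No other element is forced below C by the given relations, so the count is 7.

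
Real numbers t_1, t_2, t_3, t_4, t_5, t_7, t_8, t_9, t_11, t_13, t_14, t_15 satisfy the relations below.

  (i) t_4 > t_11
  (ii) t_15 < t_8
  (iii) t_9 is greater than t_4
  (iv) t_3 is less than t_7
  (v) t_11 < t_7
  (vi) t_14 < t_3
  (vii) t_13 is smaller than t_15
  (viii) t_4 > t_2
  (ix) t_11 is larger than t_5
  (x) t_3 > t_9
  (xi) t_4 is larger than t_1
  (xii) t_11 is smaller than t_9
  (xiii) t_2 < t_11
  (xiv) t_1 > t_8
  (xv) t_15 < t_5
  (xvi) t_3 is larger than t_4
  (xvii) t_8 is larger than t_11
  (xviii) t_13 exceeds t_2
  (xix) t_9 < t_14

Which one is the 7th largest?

Chaining the given pairs: t_2 < t_13 < t_15 < t_5 < t_11 < t_8 < t_1 < t_4 < t_9 < t_14 < t_3 < t_7.
The 7th largest is t_8.

t_8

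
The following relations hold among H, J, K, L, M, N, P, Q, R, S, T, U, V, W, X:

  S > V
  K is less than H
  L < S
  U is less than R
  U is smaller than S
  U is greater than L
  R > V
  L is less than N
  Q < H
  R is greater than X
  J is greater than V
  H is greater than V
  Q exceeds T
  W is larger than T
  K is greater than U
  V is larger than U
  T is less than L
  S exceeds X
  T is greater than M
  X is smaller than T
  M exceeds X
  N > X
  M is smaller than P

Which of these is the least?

Chaining upward from X: directly above it, M, T, N, R, S; then L, P, W, Q; then U, H; then V, K; then J.
That covers every other element, and nothing is given below X, so X is the least.

X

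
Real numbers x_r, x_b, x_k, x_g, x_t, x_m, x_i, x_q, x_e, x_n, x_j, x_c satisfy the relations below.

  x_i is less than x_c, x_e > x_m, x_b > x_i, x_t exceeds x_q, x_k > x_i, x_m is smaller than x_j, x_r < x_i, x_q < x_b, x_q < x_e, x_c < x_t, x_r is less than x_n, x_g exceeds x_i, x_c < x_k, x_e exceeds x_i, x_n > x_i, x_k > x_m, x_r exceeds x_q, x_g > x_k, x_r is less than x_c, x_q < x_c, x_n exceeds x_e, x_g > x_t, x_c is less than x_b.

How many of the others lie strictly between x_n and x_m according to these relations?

1

The relations place x_m below x_n. An element lies strictly between them when it is forced above x_m and also forced below x_n.
Above x_m: {x_e, x_k, x_g, x_j}. Below x_n: {x_q, x_r, x_i, x_e}.
Intersection: {x_e} — 1.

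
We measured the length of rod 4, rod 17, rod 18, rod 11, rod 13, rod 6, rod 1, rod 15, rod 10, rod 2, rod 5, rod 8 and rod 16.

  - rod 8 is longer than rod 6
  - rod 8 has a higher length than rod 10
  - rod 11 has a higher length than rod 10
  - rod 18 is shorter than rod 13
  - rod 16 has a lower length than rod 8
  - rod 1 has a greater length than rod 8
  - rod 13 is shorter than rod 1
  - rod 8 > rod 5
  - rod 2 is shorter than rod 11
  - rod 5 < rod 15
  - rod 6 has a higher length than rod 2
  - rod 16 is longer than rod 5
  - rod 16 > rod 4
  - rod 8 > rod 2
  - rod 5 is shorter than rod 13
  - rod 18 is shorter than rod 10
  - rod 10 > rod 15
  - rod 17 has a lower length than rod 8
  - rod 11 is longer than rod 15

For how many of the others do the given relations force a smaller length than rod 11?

5

Directly below rod 11: rod 2, rod 15, rod 10.
One step further: rod 18, rod 5 (5 so far).
Nothing else is reachable below rod 11; 5 in all.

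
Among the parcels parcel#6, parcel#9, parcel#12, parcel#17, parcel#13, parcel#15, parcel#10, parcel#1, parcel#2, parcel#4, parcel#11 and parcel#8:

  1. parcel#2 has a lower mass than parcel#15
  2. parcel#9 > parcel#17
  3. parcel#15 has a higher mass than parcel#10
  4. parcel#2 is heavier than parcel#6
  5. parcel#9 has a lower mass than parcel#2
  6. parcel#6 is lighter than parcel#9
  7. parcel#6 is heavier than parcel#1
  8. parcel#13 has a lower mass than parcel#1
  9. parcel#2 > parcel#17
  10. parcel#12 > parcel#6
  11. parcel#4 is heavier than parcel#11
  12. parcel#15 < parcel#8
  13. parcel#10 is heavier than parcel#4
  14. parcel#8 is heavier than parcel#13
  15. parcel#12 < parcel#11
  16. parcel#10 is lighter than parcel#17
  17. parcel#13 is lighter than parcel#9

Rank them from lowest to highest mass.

parcel#13 < parcel#1 < parcel#6 < parcel#12 < parcel#11 < parcel#4 < parcel#10 < parcel#17 < parcel#9 < parcel#2 < parcel#15 < parcel#8

The consecutive links are each given: parcel#13 < parcel#1; parcel#1 < parcel#6; parcel#6 < parcel#12; parcel#12 < parcel#11; parcel#11 < parcel#4; parcel#4 < parcel#10; parcel#10 < parcel#17; parcel#17 < parcel#9; parcel#9 < parcel#2; parcel#2 < parcel#15; parcel#15 < parcel#8.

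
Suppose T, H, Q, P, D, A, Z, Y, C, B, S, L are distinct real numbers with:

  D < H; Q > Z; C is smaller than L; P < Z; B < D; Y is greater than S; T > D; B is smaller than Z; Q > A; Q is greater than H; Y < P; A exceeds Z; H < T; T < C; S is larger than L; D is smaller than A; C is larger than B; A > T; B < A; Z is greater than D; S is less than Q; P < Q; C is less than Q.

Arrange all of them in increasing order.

The consecutive links are each given: B < D; D < H; H < T; T < C; C < L; L < S; S < Y; Y < P; P < Z; Z < A; A < Q.

B < D < H < T < C < L < S < Y < P < Z < A < Q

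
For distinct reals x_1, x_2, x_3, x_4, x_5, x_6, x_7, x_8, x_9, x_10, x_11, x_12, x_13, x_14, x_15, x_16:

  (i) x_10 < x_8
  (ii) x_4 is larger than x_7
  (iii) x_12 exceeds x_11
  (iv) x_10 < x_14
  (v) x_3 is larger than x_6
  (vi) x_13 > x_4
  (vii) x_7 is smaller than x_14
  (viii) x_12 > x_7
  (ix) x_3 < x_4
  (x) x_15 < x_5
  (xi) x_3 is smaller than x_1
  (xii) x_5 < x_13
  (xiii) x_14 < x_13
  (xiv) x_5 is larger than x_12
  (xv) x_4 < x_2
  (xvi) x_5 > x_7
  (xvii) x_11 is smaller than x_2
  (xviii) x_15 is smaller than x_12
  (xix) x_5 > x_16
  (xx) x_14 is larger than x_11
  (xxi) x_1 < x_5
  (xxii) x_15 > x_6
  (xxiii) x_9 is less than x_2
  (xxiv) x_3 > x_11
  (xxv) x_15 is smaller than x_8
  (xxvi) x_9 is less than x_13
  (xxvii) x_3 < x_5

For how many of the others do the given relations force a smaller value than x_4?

4

The elements the relations force below x_4 are x_11, x_6, x_3, x_7 — no chain reaches any other.
That is 4.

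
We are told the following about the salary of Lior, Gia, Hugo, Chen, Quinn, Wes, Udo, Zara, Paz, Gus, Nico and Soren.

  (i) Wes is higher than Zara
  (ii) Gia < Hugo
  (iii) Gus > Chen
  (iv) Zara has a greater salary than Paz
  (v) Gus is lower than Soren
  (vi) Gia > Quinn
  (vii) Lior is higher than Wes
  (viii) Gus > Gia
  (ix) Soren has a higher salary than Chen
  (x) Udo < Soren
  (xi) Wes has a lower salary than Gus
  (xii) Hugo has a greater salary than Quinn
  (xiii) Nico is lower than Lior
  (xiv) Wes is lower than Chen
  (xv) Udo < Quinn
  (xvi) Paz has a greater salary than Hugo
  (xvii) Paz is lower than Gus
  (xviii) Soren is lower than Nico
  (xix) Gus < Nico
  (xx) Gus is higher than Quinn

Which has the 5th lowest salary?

Paz

The consecutive relations fix a unique order: Udo < Quinn < Gia < Hugo < Paz < Zara < Wes < Chen < Gus < Soren < Nico < Lior.
Counting 5 from the smallest end gives Paz.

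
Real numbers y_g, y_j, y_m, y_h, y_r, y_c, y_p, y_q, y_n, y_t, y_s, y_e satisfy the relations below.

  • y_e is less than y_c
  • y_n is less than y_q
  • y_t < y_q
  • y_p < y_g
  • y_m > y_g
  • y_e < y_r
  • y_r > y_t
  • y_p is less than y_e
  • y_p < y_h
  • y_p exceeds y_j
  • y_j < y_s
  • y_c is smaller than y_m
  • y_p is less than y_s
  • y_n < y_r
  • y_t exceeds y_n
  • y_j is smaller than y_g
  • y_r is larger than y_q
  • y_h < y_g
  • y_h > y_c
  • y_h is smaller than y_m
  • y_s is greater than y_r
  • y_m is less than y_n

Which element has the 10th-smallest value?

Piecing the relations together gives one ordering: y_j < y_p < y_e < y_c < y_h < y_g < y_m < y_n < y_t < y_q < y_r < y_s.
The 10th smallest is y_q.

y_q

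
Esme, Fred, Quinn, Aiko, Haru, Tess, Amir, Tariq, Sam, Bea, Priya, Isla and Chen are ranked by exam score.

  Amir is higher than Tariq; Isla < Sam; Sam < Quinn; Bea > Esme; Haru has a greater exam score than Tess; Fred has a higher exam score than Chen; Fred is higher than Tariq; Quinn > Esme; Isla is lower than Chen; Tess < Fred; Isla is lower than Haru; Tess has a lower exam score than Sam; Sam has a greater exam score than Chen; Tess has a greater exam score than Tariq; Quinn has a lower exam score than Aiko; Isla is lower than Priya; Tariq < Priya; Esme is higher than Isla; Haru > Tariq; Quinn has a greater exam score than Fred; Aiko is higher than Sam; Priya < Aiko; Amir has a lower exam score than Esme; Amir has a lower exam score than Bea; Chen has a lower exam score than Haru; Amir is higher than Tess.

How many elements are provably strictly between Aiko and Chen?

3

The relations place Chen below Aiko. An element lies strictly between them when it is forced above Chen and also forced below Aiko.
Above Chen: {Fred, Sam, Haru, Quinn}. Below Aiko: {Isla, Tariq, Priya, Tess, Amir, Fred, Sam, Esme, Quinn}.
Intersection: {Fred, Sam, Quinn} — 3.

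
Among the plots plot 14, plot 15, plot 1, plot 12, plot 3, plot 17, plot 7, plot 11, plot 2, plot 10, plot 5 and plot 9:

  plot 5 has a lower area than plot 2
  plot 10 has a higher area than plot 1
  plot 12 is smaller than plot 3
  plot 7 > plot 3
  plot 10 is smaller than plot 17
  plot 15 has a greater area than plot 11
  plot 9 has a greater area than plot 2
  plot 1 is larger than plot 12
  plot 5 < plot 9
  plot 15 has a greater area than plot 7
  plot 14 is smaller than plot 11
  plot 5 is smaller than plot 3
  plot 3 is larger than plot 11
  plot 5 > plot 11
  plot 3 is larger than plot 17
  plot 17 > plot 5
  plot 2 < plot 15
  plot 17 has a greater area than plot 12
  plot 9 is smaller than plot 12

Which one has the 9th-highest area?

plot 2

The consecutive relations fix a unique order: plot 14 < plot 11 < plot 5 < plot 2 < plot 9 < plot 12 < plot 1 < plot 10 < plot 17 < plot 3 < plot 7 < plot 15.
Counting 9 from the largest end gives plot 2.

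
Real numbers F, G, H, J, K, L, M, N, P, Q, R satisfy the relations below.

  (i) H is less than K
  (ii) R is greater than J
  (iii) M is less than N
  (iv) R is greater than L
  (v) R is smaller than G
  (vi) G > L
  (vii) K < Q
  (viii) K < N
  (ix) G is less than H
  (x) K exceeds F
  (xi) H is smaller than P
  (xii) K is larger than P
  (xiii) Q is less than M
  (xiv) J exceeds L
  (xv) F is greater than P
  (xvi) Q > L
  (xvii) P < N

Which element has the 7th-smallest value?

The consecutive relations fix a unique order: L < J < R < G < H < P < F < K < Q < M < N.
The 7th smallest is F.

F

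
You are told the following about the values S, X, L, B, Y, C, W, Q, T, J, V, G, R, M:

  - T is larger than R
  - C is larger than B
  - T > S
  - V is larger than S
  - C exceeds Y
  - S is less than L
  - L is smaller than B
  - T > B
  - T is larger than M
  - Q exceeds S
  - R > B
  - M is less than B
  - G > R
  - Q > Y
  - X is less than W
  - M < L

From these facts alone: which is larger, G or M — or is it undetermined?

M < L < B < R < G, by transitivity through L, B, R.
So G is larger.

G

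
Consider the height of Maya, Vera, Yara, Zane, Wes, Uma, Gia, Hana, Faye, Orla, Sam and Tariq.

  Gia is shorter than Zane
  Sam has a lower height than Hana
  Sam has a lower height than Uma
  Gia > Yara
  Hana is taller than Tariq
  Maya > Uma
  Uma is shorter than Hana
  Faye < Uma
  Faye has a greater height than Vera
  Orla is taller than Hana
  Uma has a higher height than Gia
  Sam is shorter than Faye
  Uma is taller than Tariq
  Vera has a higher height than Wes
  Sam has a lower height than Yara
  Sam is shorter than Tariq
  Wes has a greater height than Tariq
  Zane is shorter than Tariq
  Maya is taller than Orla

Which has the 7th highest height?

Wes

Chaining the given pairs: Sam < Yara < Gia < Zane < Tariq < Wes < Vera < Faye < Uma < Hana < Orla < Maya.
The 7th largest is Wes.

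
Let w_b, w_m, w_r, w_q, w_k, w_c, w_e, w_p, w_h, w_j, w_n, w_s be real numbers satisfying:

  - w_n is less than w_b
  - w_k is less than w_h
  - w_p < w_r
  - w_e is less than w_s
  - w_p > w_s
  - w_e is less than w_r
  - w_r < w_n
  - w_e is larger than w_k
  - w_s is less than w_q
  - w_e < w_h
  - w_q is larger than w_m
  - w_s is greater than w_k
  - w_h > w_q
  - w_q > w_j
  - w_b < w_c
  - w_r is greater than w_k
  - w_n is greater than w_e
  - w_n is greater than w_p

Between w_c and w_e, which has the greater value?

The relevant relations are w_e < w_s; w_s < w_p; w_p < w_n; w_n < w_b; w_b < w_c.
Chaining these gives w_e < w_s < w_p < w_n < w_b < w_c.
So w_e < w_c; w_c is the larger of the two.

w_c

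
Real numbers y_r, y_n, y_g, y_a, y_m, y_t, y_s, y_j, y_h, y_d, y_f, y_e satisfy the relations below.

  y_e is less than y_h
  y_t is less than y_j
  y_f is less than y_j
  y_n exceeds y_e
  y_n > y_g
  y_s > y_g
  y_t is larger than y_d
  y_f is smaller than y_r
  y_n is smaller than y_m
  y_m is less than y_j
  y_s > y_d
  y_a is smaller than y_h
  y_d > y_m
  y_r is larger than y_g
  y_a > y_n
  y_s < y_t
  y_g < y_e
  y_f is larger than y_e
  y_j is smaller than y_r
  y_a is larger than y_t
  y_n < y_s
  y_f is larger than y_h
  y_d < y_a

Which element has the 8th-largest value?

y_d

Piecing the relations together gives one ordering: y_g < y_e < y_n < y_m < y_d < y_s < y_t < y_a < y_h < y_f < y_j < y_r.
Counting 8 from the largest end gives y_d.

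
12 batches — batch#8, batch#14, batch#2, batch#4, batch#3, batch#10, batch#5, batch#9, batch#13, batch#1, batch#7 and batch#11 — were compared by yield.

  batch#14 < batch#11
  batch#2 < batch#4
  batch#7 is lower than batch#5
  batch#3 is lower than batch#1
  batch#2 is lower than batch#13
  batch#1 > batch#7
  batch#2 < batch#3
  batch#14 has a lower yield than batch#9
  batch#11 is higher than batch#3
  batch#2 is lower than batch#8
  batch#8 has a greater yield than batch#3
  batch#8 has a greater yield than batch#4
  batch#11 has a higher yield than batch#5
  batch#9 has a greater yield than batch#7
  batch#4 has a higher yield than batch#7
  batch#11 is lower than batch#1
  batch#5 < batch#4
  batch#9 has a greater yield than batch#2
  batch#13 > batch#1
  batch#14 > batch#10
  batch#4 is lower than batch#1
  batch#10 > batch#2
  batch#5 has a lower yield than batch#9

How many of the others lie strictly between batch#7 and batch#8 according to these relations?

2

Chaining upward from batch#7 reaches: batch#5, batch#4, batch#11, batch#1, batch#13, batch#9.
Chaining downward from batch#8 reaches: batch#2, batch#5, batch#4, batch#3.
Strictly between batch#7 and batch#8 are those in both lists: batch#5, batch#4 — 2 elements.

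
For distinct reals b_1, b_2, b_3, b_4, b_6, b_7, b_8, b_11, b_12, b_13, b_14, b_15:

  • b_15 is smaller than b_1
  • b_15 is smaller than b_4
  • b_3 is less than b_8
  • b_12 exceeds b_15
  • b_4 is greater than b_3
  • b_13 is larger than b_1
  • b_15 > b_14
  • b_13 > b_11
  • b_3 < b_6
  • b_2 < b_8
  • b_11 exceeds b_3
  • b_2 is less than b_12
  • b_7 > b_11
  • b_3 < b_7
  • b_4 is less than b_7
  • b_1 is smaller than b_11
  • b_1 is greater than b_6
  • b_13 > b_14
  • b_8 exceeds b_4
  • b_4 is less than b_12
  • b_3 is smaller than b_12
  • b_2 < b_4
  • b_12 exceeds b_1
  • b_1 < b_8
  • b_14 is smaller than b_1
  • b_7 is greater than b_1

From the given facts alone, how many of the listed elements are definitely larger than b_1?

Directly above b_1: b_11, b_13, b_7, b_8, b_12.
Nothing else is reachable above b_1; 5 in all.

5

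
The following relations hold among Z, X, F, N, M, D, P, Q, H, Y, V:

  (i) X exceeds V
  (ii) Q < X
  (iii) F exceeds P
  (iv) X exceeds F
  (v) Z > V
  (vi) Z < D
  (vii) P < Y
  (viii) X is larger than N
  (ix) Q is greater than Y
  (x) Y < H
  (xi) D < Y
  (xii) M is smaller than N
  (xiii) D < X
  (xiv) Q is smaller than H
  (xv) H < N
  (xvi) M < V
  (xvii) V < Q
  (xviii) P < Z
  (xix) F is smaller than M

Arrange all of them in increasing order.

The consecutive links are each given: P < F; F < M; M < V; V < Z; Z < D; D < Y; Y < Q; Q < H; H < N; N < X.

P < F < M < V < Z < D < Y < Q < H < N < X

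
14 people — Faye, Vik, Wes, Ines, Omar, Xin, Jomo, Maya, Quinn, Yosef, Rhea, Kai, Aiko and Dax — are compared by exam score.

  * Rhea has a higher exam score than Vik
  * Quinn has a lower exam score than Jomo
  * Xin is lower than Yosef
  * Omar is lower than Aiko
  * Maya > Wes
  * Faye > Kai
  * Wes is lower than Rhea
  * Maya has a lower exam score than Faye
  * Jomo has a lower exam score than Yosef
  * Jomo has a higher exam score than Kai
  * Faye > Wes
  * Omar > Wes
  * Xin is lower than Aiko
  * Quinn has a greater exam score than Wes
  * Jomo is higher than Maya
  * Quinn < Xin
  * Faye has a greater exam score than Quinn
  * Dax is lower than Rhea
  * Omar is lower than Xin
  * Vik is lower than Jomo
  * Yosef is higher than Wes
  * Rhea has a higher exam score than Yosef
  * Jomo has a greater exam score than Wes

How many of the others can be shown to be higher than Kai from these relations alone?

From Kai the given relations immediately reach Jomo, Faye.
From those, Yosef — 3 in total.
From those, Rhea — 4 in total.
No other element is forced above Kai by the given relations, so the count is 4.

4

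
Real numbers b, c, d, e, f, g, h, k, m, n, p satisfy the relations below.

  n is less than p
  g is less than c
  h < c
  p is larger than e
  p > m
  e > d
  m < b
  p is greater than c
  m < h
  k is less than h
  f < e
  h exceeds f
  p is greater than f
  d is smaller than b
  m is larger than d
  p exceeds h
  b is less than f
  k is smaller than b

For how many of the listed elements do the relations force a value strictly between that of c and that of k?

3

Chaining upward from k reaches: b, f, e, h, p.
Chaining downward from c reaches: g, d, m, b, f, h.
Strictly between k and c are those in both lists: b, f, h — 3 elements.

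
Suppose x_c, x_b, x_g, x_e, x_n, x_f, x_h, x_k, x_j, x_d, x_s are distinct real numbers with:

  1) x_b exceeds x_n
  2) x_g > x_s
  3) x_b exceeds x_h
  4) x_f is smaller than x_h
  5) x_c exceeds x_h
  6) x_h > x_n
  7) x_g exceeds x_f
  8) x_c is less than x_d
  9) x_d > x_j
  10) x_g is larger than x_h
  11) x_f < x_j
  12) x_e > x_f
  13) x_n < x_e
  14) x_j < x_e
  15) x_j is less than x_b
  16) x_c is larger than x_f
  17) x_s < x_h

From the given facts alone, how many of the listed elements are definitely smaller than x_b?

From x_b the given relations immediately reach x_n, x_h, x_j.
From those, x_s, x_f — 5 in total.
No other element is forced below x_b by the given relations, so the count is 5.

5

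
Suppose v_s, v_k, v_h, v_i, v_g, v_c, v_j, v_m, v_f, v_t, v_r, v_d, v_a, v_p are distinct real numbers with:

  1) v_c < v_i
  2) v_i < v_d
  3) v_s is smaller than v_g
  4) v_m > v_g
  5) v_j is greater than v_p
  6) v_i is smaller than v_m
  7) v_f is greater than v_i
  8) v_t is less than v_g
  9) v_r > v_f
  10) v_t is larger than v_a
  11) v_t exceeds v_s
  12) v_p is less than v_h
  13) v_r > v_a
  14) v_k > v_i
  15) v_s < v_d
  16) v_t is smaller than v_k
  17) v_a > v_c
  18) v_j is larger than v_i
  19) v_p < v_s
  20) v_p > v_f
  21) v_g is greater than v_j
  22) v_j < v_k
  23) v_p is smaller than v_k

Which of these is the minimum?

v_c

Chaining upward from v_c: directly above it, v_a, v_i; then v_f, v_r, v_j, v_t, v_m, v_d, v_k; then v_p, v_g; then v_s, v_h.
That covers every other element, and nothing is given below v_c, so v_c is the minimum.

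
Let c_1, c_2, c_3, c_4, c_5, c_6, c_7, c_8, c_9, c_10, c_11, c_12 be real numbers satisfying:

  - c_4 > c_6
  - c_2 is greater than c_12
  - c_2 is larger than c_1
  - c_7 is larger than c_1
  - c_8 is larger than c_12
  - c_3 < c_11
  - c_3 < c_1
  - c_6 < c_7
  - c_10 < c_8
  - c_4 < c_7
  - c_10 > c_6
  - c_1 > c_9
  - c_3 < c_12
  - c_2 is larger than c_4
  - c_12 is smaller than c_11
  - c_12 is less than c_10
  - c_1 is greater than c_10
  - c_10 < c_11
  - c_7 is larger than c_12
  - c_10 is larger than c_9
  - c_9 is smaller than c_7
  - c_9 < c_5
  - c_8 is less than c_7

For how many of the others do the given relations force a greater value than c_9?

Directly above c_9: c_10, c_1, c_5, c_7.
One step further: c_11, c_8, c_2 (7 so far).
No other element is forced above c_9 by the given relations, so the count is 7.

7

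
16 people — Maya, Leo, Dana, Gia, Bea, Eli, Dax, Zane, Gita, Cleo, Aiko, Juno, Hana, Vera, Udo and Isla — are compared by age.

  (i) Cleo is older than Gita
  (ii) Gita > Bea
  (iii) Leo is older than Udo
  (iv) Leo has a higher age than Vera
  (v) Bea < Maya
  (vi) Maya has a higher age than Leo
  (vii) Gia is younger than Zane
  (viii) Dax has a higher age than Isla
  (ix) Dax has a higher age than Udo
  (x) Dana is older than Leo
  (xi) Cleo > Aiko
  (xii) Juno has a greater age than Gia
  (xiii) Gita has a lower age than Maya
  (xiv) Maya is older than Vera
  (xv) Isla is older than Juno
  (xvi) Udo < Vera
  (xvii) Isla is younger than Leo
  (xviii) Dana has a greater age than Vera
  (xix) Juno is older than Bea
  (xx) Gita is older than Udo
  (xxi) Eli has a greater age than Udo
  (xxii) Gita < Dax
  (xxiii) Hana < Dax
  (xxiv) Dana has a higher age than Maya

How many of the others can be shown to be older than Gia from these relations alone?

Directly above Gia: Juno, Zane.
One step further: Isla (3 so far).
One step further: Leo, Dax (5 so far).
One step further: Maya, Dana (7 so far).
Nothing else is reachable above Gia; 7 in all.

7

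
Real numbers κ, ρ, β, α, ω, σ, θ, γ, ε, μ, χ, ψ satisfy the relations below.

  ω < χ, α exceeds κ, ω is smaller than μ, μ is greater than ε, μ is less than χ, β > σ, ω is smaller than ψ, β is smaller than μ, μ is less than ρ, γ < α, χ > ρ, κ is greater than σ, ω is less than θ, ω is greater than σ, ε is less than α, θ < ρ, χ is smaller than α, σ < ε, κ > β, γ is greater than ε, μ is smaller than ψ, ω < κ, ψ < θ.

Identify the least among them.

σ

β is not least since σ < β; ω is not least since σ < ω; ε is not least since σ < ε; μ is not least since ε < μ; ψ is not least since ω < ψ; κ is not least since β < κ; θ is not least since ψ < θ; ρ is not least since μ < ρ; χ is not least since μ < χ; γ is not least since ε < γ; α is not least since χ < α.
Only σ has nothing below it, so σ is the least.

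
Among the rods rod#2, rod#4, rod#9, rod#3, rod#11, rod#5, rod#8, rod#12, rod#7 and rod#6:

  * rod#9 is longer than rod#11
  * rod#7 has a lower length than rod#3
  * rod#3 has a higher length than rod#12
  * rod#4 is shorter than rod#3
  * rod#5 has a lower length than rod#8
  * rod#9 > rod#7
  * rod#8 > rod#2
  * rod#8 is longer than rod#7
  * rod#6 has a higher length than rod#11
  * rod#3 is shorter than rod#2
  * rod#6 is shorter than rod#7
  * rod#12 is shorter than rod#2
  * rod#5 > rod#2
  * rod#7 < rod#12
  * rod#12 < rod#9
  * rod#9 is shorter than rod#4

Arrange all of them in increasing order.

rod#11 < rod#6 < rod#7 < rod#12 < rod#9 < rod#4 < rod#3 < rod#2 < rod#5 < rod#8

Nothing is placed below rod#11, so it is least; from there rod#11 < rod#6; rod#6 < rod#7; rod#7 < rod#12; rod#12 < rod#9; rod#9 < rod#4; rod#4 < rod#3; rod#3 < rod#2; rod#2 < rod#5; rod#5 < rod#8, each given directly.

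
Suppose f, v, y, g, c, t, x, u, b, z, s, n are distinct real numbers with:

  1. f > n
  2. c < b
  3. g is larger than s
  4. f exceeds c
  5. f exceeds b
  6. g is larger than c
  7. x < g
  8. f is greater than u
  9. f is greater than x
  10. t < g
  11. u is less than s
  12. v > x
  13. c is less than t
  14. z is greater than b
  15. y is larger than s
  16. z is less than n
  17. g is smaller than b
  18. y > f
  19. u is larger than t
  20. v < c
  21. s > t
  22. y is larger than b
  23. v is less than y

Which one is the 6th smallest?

s

The consecutive relations fix a unique order: x < v < c < t < u < s < g < b < z < n < f < y.
The 6th smallest is s.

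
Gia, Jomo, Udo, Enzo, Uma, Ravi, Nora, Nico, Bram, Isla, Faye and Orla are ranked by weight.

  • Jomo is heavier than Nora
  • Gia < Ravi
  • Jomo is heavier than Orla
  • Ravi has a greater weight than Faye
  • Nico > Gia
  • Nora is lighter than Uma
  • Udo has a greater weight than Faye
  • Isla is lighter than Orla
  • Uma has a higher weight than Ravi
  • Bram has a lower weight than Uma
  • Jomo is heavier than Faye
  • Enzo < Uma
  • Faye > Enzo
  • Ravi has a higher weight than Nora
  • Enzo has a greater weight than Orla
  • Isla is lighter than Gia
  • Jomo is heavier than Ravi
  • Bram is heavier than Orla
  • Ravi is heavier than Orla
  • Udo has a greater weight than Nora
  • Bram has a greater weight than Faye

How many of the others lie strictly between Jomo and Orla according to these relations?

3

Chaining upward from Orla reaches: Enzo, Faye, Ravi, Bram, Udo, Uma.
Chaining downward from Jomo reaches: Nora, Isla, Gia, Enzo, Faye, Ravi.
Strictly between Orla and Jomo are those in both lists: Enzo, Faye, Ravi — 3 elements.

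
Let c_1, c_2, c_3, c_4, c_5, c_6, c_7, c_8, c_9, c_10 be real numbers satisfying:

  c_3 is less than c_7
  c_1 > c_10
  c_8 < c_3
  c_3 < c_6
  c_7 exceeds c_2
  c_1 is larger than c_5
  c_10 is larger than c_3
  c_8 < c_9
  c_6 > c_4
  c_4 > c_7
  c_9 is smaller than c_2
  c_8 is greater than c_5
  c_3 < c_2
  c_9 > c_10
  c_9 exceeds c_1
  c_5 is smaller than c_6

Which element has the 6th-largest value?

c_1

Chaining the given pairs: c_5 < c_8 < c_3 < c_10 < c_1 < c_9 < c_2 < c_7 < c_4 < c_6.
Counting 6 from the largest end gives c_1.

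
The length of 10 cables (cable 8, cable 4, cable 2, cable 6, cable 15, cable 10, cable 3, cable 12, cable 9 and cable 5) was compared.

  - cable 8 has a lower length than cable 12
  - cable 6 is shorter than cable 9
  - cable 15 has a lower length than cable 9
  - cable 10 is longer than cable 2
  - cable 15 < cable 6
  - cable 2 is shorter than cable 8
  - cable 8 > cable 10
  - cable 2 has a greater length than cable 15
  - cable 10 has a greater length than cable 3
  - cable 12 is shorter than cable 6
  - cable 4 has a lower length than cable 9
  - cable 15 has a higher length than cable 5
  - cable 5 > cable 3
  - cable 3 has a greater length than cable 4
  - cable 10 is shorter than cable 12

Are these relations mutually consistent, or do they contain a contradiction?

consistent

The single ordering cable 4 < cable 3 < cable 5 < cable 15 < cable 2 < cable 10 < cable 8 < cable 12 < cable 6 < cable 9 satisfies every listed relation, so no contradiction arises.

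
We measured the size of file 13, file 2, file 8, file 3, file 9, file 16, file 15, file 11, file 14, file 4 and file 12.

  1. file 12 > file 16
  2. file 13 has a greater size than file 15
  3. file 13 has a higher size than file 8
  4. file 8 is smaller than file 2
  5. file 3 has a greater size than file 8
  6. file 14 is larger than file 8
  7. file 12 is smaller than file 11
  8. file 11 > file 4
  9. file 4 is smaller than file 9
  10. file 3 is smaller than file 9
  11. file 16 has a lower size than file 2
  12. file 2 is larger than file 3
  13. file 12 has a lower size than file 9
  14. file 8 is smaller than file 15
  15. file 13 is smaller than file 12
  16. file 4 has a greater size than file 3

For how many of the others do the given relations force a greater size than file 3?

Directly above file 3: file 4, file 9, file 2.
One step further: file 11 (4 so far).
Nothing else is reachable above file 3; 4 in all.

4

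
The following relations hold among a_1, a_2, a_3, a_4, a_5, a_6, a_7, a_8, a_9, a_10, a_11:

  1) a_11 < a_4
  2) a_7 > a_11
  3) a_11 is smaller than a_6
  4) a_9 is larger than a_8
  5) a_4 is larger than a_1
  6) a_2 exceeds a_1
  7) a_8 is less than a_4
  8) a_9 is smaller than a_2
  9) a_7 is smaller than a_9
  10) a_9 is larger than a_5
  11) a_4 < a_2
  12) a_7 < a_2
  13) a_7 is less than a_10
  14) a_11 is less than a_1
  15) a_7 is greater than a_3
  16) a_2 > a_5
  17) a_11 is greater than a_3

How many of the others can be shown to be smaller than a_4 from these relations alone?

4

From a_4 the given relations immediately reach a_11, a_1, a_8.
From those, a_3 — 4 in total.
Nothing else is reachable below a_4; 4 in all.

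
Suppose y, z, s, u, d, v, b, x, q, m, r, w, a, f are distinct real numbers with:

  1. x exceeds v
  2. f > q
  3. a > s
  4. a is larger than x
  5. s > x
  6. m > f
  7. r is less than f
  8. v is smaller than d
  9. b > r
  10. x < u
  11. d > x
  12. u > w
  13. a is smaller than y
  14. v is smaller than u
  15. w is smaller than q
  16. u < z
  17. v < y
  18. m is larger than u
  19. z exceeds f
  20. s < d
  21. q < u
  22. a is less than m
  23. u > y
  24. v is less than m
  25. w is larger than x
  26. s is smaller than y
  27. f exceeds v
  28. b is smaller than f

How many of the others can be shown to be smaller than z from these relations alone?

From z the given relations immediately reach f, u.
From those, r, v, x, b, w, q, y — 9 in total.
From those, s, a — 11 in total.
Nothing else is reachable below z; 11 in all.

11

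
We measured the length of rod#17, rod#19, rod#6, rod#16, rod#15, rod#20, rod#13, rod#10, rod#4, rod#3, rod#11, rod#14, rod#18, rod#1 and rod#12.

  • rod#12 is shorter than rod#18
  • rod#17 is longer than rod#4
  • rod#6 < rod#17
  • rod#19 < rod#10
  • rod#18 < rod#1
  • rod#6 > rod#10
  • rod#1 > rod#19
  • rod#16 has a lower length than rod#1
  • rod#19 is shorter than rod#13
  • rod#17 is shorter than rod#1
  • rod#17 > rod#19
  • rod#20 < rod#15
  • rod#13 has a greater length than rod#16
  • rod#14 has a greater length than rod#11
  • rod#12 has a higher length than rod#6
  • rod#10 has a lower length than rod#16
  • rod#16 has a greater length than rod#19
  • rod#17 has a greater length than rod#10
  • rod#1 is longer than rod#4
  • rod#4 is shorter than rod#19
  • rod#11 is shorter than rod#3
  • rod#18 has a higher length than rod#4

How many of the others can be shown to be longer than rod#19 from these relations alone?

8

Directly above rod#19: rod#10, rod#16, rod#13, rod#17, rod#1.
One step further: rod#6 (6 so far).
One step further: rod#12 (7 so far).
One step further: rod#18 (8 so far).
No other element is forced above rod#19 by the given relations, so the count is 8.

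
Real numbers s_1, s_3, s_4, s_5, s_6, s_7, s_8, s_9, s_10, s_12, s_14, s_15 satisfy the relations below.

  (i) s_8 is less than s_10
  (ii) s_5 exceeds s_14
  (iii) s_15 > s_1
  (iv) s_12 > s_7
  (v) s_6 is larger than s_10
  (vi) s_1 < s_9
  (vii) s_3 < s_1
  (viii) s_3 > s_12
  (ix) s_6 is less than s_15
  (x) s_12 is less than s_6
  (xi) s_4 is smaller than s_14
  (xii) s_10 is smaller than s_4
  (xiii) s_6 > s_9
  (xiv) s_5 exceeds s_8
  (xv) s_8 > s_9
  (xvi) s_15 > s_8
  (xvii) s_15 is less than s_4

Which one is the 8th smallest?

s_6

Piecing the relations together gives one ordering: s_7 < s_12 < s_3 < s_1 < s_9 < s_8 < s_10 < s_6 < s_15 < s_4 < s_14 < s_5.
The 8th smallest is s_6.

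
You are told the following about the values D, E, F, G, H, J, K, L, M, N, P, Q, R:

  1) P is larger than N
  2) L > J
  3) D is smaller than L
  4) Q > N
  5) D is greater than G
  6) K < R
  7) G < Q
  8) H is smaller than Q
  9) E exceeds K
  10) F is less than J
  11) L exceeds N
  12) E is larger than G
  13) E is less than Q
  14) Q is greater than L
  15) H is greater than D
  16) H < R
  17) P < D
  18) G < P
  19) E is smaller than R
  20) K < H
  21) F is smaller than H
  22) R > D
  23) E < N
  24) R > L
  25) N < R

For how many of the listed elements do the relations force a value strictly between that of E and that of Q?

5

Chaining upward from E reaches: N, P, D, H, L, R.
Chaining downward from Q reaches: G, F, J, K, N, P, D, H, L.
Strictly between E and Q are those in both lists: N, P, D, H, L — 5 elements.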